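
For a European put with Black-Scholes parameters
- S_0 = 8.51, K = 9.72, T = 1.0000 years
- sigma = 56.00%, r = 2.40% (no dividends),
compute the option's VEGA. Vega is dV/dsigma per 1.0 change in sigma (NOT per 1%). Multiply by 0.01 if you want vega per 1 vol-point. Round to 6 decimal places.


Answer: Vega = 3.382625

Derivation:
d1 = 0.0854577216; d2 = -0.4745422784
phi(d1) = 0.3974881947; exp(-qT) = 1.0000000000; exp(-rT) = 0.9762857098
Vega = S * exp(-qT) * phi(d1) * sqrt(T) = 8.5100 * 1.0000000000 * 0.3974881947 * 1.0000000000 = 3.382625


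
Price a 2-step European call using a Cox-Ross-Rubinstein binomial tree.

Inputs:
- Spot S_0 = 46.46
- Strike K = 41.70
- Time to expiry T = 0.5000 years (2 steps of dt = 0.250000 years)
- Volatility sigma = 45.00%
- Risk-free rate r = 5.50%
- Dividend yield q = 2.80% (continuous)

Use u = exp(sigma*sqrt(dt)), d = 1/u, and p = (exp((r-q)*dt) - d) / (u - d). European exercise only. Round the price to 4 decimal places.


Answer: Price = V(0,0) = 8.6848

Derivation:
dt = T/N = 0.250000
u = exp(sigma*sqrt(dt)) = 1.252323; d = 1/u = 0.798516
p = (exp((r-q)*dt) - d) / (u - d) = 0.458911
Discount per step: exp(-r*dt) = 0.986344
Stock lattice S(k, i) with i counting down-moves:
  k=0: S(0,0) = 46.4600
  k=1: S(1,0) = 58.1829; S(1,1) = 37.0991
  k=2: S(2,0) = 72.8638; S(2,1) = 46.4600; S(2,2) = 29.6242
Terminal payoffs V(N, i) = max(S_T - K, 0):
  V(2,0) = 31.163784; V(2,1) = 4.760000; V(2,2) = 0.000000
Backward induction: V(k, i) = exp(-r*dt) * [p * V(k+1, i) + (1-p) * V(k+1, i+1)].
  V(1,0) = exp(-r*dt) * [p*31.163784 + (1-p)*4.760000] = 16.646506
  V(1,1) = exp(-r*dt) * [p*4.760000 + (1-p)*0.000000] = 2.154584
  V(0,0) = exp(-r*dt) * [p*16.646506 + (1-p)*2.154584] = 8.684840


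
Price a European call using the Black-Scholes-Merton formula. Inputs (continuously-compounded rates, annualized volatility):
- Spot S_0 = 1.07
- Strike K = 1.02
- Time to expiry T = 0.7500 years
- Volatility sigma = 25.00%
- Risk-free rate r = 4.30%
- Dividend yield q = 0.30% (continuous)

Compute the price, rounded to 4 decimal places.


d1 = (ln(S/K) + (r - q + 0.5*sigma^2) * T) / (sigma * sqrt(T)) = 0.46785473
d2 = d1 - sigma * sqrt(T) = 0.25134838
exp(-rT) = 0.96826449; exp(-qT) = 0.99775253
C = S_0 * exp(-qT) * N(d1) - K * exp(-rT) * N(d2)
N(d1) = 0.68005576; N(d2) = 0.59922761
C = 1.0700 * 0.99775253 * 0.68005576 - 1.0200 * 0.96826449 * 0.59922761 = 0.1342

Answer: Price = 0.1342


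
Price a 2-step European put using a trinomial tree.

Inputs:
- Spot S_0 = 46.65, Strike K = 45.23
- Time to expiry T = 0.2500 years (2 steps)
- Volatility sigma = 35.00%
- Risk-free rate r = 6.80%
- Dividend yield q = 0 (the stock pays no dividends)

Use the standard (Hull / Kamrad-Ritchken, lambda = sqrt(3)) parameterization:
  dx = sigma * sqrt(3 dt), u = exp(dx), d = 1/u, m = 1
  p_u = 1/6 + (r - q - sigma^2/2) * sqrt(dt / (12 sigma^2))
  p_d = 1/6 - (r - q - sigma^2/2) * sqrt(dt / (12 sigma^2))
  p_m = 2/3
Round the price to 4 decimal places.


dt = T/N = 0.125000; dx = sigma*sqrt(3*dt) = 0.214330
u = exp(dx) = 1.239032; d = 1/u = 0.807082
p_u = 0.168635, p_m = 0.666667, p_d = 0.164698
Discount per step: exp(-r*dt) = 0.991536
Stock lattice S(k, j) with j the centered position index:
  k=0: S(0,+0) = 46.6500
  k=1: S(1,-1) = 37.6504; S(1,+0) = 46.6500; S(1,+1) = 57.8008
  k=2: S(2,-2) = 30.3869; S(2,-1) = 37.6504; S(2,+0) = 46.6500; S(2,+1) = 57.8008; S(2,+2) = 71.6171
Terminal payoffs V(N, j) = max(K - S_T, 0):
  V(2,-2) = 14.843081; V(2,-1) = 7.579638; V(2,+0) = 0.000000; V(2,+1) = 0.000000; V(2,+2) = 0.000000
Backward induction: V(k, j) = exp(-r*dt) * [p_u * V(k+1, j+1) + p_m * V(k+1, j) + p_d * V(k+1, j-1)]
  V(1,-1) = exp(-r*dt) * [p_u*0.000000 + p_m*7.579638 + p_d*14.843081] = 7.434262
  V(1,+0) = exp(-r*dt) * [p_u*0.000000 + p_m*0.000000 + p_d*7.579638] = 1.237788
  V(1,+1) = exp(-r*dt) * [p_u*0.000000 + p_m*0.000000 + p_d*0.000000] = 0.000000
  V(0,+0) = exp(-r*dt) * [p_u*0.000000 + p_m*1.237788 + p_d*7.434262] = 2.032254

Answer: Price = V(0,0) = 2.0323


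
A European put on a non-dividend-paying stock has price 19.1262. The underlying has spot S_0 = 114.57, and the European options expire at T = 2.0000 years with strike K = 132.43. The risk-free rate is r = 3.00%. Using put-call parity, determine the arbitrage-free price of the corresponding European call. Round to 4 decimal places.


Put-call parity: C - P = S_0 * exp(-qT) - K * exp(-rT).
S_0 * exp(-qT) = 114.5700 * 1.00000000 = 114.57000000
K * exp(-rT) = 132.4300 * 0.94176453 = 124.71787718
C = P + S*exp(-qT) - K*exp(-rT)
C = 19.1262 + 114.57000000 - 124.71787718 = 8.9783

Answer: Call price = 8.9783


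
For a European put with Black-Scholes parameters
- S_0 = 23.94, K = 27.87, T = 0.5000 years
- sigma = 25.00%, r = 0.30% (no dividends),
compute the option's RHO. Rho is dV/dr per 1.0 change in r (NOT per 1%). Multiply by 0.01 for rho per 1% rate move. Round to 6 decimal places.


d1 = -0.7629690166; d2 = -0.9397457119
phi(d1) = 0.2981974603; exp(-qT) = 1.0000000000; exp(-rT) = 0.9985011244
N(-d2) = 0.8263259943
Rho = -K*T*exp(-rT)*N(-d2) = -27.8700 * 0.5000 * 0.9985011244 * 0.8263259943 = -11.497593

Answer: Rho = -11.497593


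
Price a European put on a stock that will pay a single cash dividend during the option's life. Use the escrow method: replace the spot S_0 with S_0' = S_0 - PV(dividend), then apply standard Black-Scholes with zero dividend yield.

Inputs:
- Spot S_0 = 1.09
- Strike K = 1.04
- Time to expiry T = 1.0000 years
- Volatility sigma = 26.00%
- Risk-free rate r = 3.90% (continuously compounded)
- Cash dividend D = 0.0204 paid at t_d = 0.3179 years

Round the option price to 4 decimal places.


Answer: Price = 0.0758

Derivation:
PV(D) = D * exp(-r * t_d) = 0.0204 * 0.98767844 = 0.02014864
S_0' = S_0 - PV(D) = 1.0900 - 0.02014864 = 1.06985136
d1 = (ln(S_0'/K) + (r + sigma^2/2)*T) / (sigma*sqrt(T)) = 0.38884234
d2 = d1 - sigma*sqrt(T) = 0.12884234
exp(-rT) = 0.96175071
N(-d1) = 0.34869639; N(-d2) = 0.44874120
P = K * exp(-rT) * N(-d2) - S_0' * N(-d1) = 1.0400 * 0.96175071 * 0.44874120 - 1.06985136 * 0.34869639 = 0.0758


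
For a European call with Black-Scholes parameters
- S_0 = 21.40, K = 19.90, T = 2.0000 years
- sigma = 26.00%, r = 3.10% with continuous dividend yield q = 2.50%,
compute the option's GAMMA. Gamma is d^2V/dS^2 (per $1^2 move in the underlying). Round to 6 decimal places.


d1 = 0.4141230432; d2 = 0.0464275170
phi(d1) = 0.3661590487; exp(-qT) = 0.9512294245; exp(-rT) = 0.9398828868
Gamma = exp(-qT) * phi(d1) / (S * sigma * sqrt(T)) = 0.9512294245 * 0.3661590487 / (21.4000 * 0.2600 * 1.4142135624) = 0.044264

Answer: Gamma = 0.044264


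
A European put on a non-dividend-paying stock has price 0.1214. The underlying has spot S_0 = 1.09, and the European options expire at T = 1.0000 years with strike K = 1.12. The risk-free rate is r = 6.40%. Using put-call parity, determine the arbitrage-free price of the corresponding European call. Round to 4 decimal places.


Answer: Call price = 0.1608

Derivation:
Put-call parity: C - P = S_0 * exp(-qT) - K * exp(-rT).
S_0 * exp(-qT) = 1.0900 * 1.00000000 = 1.09000000
K * exp(-rT) = 1.1200 * 0.93800500 = 1.05056560
C = P + S*exp(-qT) - K*exp(-rT)
C = 0.1214 + 1.09000000 - 1.05056560 = 0.1608


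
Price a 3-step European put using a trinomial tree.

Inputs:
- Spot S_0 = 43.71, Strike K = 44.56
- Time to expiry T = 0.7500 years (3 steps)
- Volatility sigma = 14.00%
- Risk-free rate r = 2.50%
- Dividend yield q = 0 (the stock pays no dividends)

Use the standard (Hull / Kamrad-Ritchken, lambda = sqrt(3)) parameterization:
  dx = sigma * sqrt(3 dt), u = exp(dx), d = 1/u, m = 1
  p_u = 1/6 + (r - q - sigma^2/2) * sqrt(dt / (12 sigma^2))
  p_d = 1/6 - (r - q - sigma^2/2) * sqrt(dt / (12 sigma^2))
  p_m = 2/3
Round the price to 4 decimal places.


Answer: Price = V(0,0) = 2.0718

Derivation:
dt = T/N = 0.250000; dx = sigma*sqrt(3*dt) = 0.121244
u = exp(dx) = 1.128900; d = 1/u = 0.885818
p_u = 0.182338, p_m = 0.666667, p_d = 0.150996
Discount per step: exp(-r*dt) = 0.993769
Stock lattice S(k, j) with j the centered position index:
  k=0: S(0,+0) = 43.7100
  k=1: S(1,-1) = 38.7191; S(1,+0) = 43.7100; S(1,+1) = 49.3442
  k=2: S(2,-2) = 34.2981; S(2,-1) = 38.7191; S(2,+0) = 43.7100; S(2,+1) = 49.3442; S(2,+2) = 55.7047
  k=3: S(3,-3) = 30.3819; S(3,-2) = 34.2981; S(3,-1) = 38.7191; S(3,+0) = 43.7100; S(3,+1) = 49.3442; S(3,+2) = 55.7047; S(3,+3) = 62.8850
Terminal payoffs V(N, j) = max(K - S_T, 0):
  V(3,-3) = 14.178124; V(3,-2) = 10.261906; V(3,-1) = 5.840887; V(3,+0) = 0.850000; V(3,+1) = 0.000000; V(3,+2) = 0.000000; V(3,+3) = 0.000000
Backward induction: V(k, j) = exp(-r*dt) * [p_u * V(k+1, j+1) + p_m * V(k+1, j) + p_d * V(k+1, j-1)]
  V(2,-2) = exp(-r*dt) * [p_u*5.840887 + p_m*10.261906 + p_d*14.178124] = 9.984521
  V(2,-1) = exp(-r*dt) * [p_u*0.850000 + p_m*5.840887 + p_d*10.261906] = 5.563535
  V(2,+0) = exp(-r*dt) * [p_u*0.000000 + p_m*0.850000 + p_d*5.840887] = 1.439590
  V(2,+1) = exp(-r*dt) * [p_u*0.000000 + p_m*0.000000 + p_d*0.850000] = 0.127547
  V(2,+2) = exp(-r*dt) * [p_u*0.000000 + p_m*0.000000 + p_d*0.000000] = 0.000000
  V(1,-1) = exp(-r*dt) * [p_u*1.439590 + p_m*5.563535 + p_d*9.984521] = 5.444997
  V(1,+0) = exp(-r*dt) * [p_u*0.127547 + p_m*1.439590 + p_d*5.563535] = 1.811695
  V(1,+1) = exp(-r*dt) * [p_u*0.000000 + p_m*0.127547 + p_d*1.439590] = 0.300519
  V(0,+0) = exp(-r*dt) * [p_u*0.300519 + p_m*1.811695 + p_d*5.444997] = 2.071775


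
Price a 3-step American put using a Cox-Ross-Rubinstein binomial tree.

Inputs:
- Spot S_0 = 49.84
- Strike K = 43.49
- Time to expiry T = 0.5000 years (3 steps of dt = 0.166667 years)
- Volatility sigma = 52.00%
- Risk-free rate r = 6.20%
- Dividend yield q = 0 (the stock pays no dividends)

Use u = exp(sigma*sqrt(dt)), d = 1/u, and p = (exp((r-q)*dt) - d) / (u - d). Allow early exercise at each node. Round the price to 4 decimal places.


dt = T/N = 0.166667
u = exp(sigma*sqrt(dt)) = 1.236505; d = 1/u = 0.808731
p = (exp((r-q)*dt) - d) / (u - d) = 0.471407
Discount per step: exp(-r*dt) = 0.989720
Stock lattice S(k, i) with i counting down-moves:
  k=0: S(0,0) = 49.8400
  k=1: S(1,0) = 61.6274; S(1,1) = 40.3071
  k=2: S(2,0) = 76.2026; S(2,1) = 49.8400; S(2,2) = 32.5976
  k=3: S(3,0) = 94.2250; S(3,1) = 61.6274; S(3,2) = 40.3071; S(3,3) = 26.3627
Terminal payoffs V(N, i) = max(K - S_T, 0):
  V(3,0) = 0.000000; V(3,1) = 0.000000; V(3,2) = 3.182854; V(3,3) = 17.127289
Backward induction: V(k, i) = exp(-r*dt) * [p * V(k+1, i) + (1-p) * V(k+1, i+1)]; then take max(V_cont, immediate exercise) for American.
  V(2,0) = exp(-r*dt) * [p*0.000000 + (1-p)*0.000000] = 0.000000; exercise = 0.000000; V(2,0) = max -> 0.000000
  V(2,1) = exp(-r*dt) * [p*0.000000 + (1-p)*3.182854] = 1.665138; exercise = 0.000000; V(2,1) = max -> 1.665138
  V(2,2) = exp(-r*dt) * [p*3.182854 + (1-p)*17.127289] = 10.445285; exercise = 10.892368; V(2,2) = max -> 10.892368
  V(1,0) = exp(-r*dt) * [p*0.000000 + (1-p)*1.665138] = 0.871131; exercise = 0.000000; V(1,0) = max -> 0.871131
  V(1,1) = exp(-r*dt) * [p*1.665138 + (1-p)*10.892368] = 6.475325; exercise = 3.182854; V(1,1) = max -> 6.475325
  V(0,0) = exp(-r*dt) * [p*0.871131 + (1-p)*6.475325] = 3.794058; exercise = 0.000000; V(0,0) = max -> 3.794058

Answer: Price = V(0,0) = 3.7941


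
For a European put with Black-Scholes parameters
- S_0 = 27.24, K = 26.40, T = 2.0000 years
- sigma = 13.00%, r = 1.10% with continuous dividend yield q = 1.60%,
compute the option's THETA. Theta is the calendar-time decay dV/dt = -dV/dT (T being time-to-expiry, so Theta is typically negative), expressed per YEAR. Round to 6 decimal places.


Answer: Theta = -0.510387

Derivation:
d1 = 0.2079028348; d2 = 0.0240550717
phi(d1) = 0.3904129212; exp(-qT) = 0.9685065821; exp(-rT) = 0.9782402351
Theta = -S*exp(-qT)*phi(d1)*sigma/(2*sqrt(T)) + r*K*exp(-rT)*N(-d2) - q*S*exp(-qT)*N(-d1)
N(-d1) = 0.4176524178; N(-d2) = 0.4904043403; sqrt(T) = 1.4142135624
Term 1 = -27.2400 * 0.9685065821 * 0.3904129212 * 0.1300 / (2 * 1.4142135624) = -0.4734043251
Term 2 = 0.0110 * 26.4000 * 0.9782402351 * 0.4904043403 = 0.1393145379
Term 3 = -0.0160 * 27.2400 * 0.9685065821 * 0.4176524178 = -0.1762968946
Theta = -0.4734043251 + (0.1393145379) + (-0.1762968946) = -0.510387


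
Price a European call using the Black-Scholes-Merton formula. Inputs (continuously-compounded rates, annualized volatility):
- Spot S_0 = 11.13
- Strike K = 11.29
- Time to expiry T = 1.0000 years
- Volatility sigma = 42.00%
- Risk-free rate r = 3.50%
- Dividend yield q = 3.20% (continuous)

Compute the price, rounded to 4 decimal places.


Answer: Price = 1.7427

Derivation:
d1 = (ln(S/K) + (r - q + 0.5*sigma^2) * T) / (sigma * sqrt(T)) = 0.18315902
d2 = d1 - sigma * sqrt(T) = -0.23684098
exp(-rT) = 0.96560542; exp(-qT) = 0.96850658
C = S_0 * exp(-qT) * N(d1) - K * exp(-rT) * N(d2)
N(d1) = 0.57266337; N(d2) = 0.40639008
C = 11.1300 * 0.96850658 * 0.57266337 - 11.2900 * 0.96560542 * 0.40639008 = 1.7427


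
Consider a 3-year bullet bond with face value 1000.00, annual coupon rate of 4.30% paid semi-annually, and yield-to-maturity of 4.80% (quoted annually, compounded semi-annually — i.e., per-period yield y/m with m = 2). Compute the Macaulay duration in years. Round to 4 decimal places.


Coupon per period c = face * coupon_rate / m = 21.500000
Periods per year m = 2; per-period yield y/m = 0.024000
Number of cashflows N = 6
Cashflows (t years, CF_t, discount factor 1/(1+y/m)^(m*t), PV):
  t = 0.5000: CF_t = 21.500000, DF = 0.976562, PV = 20.996094
  t = 1.0000: CF_t = 21.500000, DF = 0.953674, PV = 20.503998
  t = 1.5000: CF_t = 21.500000, DF = 0.931323, PV = 20.023435
  t = 2.0000: CF_t = 21.500000, DF = 0.909495, PV = 19.554136
  t = 2.5000: CF_t = 21.500000, DF = 0.888178, PV = 19.095836
  t = 3.0000: CF_t = 1021.500000, DF = 0.867362, PV = 886.010015
Price P = sum_t PV_t = 986.183514
Macaulay numerator sum_t t * PV_t:
  t * PV_t at t = 0.5000: 10.498047
  t * PV_t at t = 1.0000: 20.503998
  t * PV_t at t = 1.5000: 30.035153
  t * PV_t at t = 2.0000: 39.108272
  t * PV_t at t = 2.5000: 47.739590
  t * PV_t at t = 3.0000: 2658.030046
Macaulay duration D = (sum_t t * PV_t) / P = 2805.915106 / 986.183514 = 2.845226

Answer: Macaulay duration = 2.8452 years


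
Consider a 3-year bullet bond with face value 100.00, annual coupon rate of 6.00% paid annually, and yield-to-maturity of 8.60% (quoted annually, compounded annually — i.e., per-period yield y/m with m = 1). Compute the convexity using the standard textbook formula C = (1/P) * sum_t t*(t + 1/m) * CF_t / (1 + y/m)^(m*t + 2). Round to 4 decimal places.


Coupon per period c = face * coupon_rate / m = 6.000000
Periods per year m = 1; per-period yield y/m = 0.086000
Number of cashflows N = 3
Cashflows (t years, CF_t, discount factor 1/(1+y/m)^(m*t), PV):
  t = 1.0000: CF_t = 6.000000, DF = 0.920810, PV = 5.524862
  t = 2.0000: CF_t = 6.000000, DF = 0.847892, PV = 5.087350
  t = 3.0000: CF_t = 106.000000, DF = 0.780747, PV = 82.759220
Price P = sum_t PV_t = 93.371432
Convexity numerator sum_t t*(t + 1/m) * CF_t / (1+y/m)^(m*t + 2):
  t = 1.0000: term = 9.368968
  t = 2.0000: term = 25.881128
  t = 3.0000: term = 842.050203
Convexity = (1/P) * sum = 877.300300 / 93.371432 = 9.395811

Answer: Convexity = 9.3958


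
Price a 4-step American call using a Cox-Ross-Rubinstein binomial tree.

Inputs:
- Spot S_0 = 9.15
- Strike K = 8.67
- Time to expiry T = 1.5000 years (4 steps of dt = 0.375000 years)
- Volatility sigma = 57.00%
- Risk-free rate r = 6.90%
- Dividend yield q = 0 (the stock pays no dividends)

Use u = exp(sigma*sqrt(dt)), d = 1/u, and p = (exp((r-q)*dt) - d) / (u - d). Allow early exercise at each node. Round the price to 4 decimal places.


dt = T/N = 0.375000
u = exp(sigma*sqrt(dt)) = 1.417723; d = 1/u = 0.705356
p = (exp((r-q)*dt) - d) / (u - d) = 0.450409
Discount per step: exp(-r*dt) = 0.974457
Stock lattice S(k, i) with i counting down-moves:
  k=0: S(0,0) = 9.1500
  k=1: S(1,0) = 12.9722; S(1,1) = 6.4540
  k=2: S(2,0) = 18.3909; S(2,1) = 9.1500; S(2,2) = 4.5524
  k=3: S(3,0) = 26.0733; S(3,1) = 12.9722; S(3,2) = 6.4540; S(3,3) = 3.2110
  k=4: S(4,0) = 36.9647; S(4,1) = 18.3909; S(4,2) = 9.1500; S(4,3) = 4.5524; S(4,4) = 2.2649
Terminal payoffs V(N, i) = max(S_T - K, 0):
  V(4,0) = 28.294686; V(4,1) = 9.720946; V(4,2) = 0.480000; V(4,3) = 0.000000; V(4,4) = 0.000000
Backward induction: V(k, i) = exp(-r*dt) * [p * V(k+1, i) + (1-p) * V(k+1, i+1)]; then take max(V_cont, immediate exercise) for American.
  V(3,0) = exp(-r*dt) * [p*28.294686 + (1-p)*9.720946] = 17.624731; exercise = 17.403272; V(3,0) = max -> 17.624731
  V(3,1) = exp(-r*dt) * [p*9.720946 + (1-p)*0.480000] = 4.523627; exercise = 4.302168; V(3,1) = max -> 4.523627
  V(3,2) = exp(-r*dt) * [p*0.480000 + (1-p)*0.000000] = 0.210674; exercise = 0.000000; V(3,2) = max -> 0.210674
  V(3,3) = exp(-r*dt) * [p*0.000000 + (1-p)*0.000000] = 0.000000; exercise = 0.000000; V(3,3) = max -> 0.000000
  V(2,0) = exp(-r*dt) * [p*17.624731 + (1-p)*4.523627] = 10.158206; exercise = 9.720946; V(2,0) = max -> 10.158206
  V(2,1) = exp(-r*dt) * [p*4.523627 + (1-p)*0.210674] = 2.098265; exercise = 0.480000; V(2,1) = max -> 2.098265
  V(2,2) = exp(-r*dt) * [p*0.210674 + (1-p)*0.000000] = 0.092466; exercise = 0.000000; V(2,2) = max -> 0.092466
  V(1,0) = exp(-r*dt) * [p*10.158206 + (1-p)*2.098265] = 5.582209; exercise = 4.302168; V(1,0) = max -> 5.582209
  V(1,1) = exp(-r*dt) * [p*2.098265 + (1-p)*0.092466] = 0.970457; exercise = 0.000000; V(1,1) = max -> 0.970457
  V(0,0) = exp(-r*dt) * [p*5.582209 + (1-p)*0.970457] = 2.969785; exercise = 0.480000; V(0,0) = max -> 2.969785

Answer: Price = V(0,0) = 2.9698


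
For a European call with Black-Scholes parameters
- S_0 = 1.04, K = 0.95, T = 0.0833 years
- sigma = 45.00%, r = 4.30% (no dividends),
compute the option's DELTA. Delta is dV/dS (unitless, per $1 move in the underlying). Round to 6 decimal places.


Answer: Delta = 0.785071

Derivation:
d1 = 0.7894344612; d2 = 0.6595566340
phi(d1) = 0.2921342221; exp(-qT) = 1.0000000000; exp(-rT) = 0.9964245074
N(d1) = 0.7850709395
Delta = exp(-qT) * N(d1) = 1.0000000000 * 0.7850709395 = 0.785071


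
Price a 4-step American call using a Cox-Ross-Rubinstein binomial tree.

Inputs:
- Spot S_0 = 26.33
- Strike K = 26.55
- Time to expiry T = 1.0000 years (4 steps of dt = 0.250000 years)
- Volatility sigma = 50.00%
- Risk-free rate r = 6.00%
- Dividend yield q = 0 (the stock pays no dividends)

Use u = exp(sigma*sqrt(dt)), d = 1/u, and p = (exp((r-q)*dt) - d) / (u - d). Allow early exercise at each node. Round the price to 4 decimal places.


Answer: Price = V(0,0) = 5.4889

Derivation:
dt = T/N = 0.250000
u = exp(sigma*sqrt(dt)) = 1.284025; d = 1/u = 0.778801
p = (exp((r-q)*dt) - d) / (u - d) = 0.467737
Discount per step: exp(-r*dt) = 0.985112
Stock lattice S(k, i) with i counting down-moves:
  k=0: S(0,0) = 26.3300
  k=1: S(1,0) = 33.8084; S(1,1) = 20.5058
  k=2: S(2,0) = 43.4108; S(2,1) = 26.3300; S(2,2) = 15.9700
  k=3: S(3,0) = 55.7406; S(3,1) = 33.8084; S(3,2) = 20.5058; S(3,3) = 12.4374
  k=4: S(4,0) = 71.5724; S(4,1) = 43.4108; S(4,2) = 26.3300; S(4,3) = 15.9700; S(4,4) = 9.6863
Terminal payoffs V(N, i) = max(S_T - K, 0):
  V(4,0) = 45.022361; V(4,1) = 16.860831; V(4,2) = 0.000000; V(4,3) = 0.000000; V(4,4) = 0.000000
Backward induction: V(k, i) = exp(-r*dt) * [p * V(k+1, i) + (1-p) * V(k+1, i+1)]; then take max(V_cont, immediate exercise) for American.
  V(3,0) = exp(-r*dt) * [p*45.022361 + (1-p)*16.860831] = 29.585888; exercise = 29.190610; V(3,0) = max -> 29.585888
  V(3,1) = exp(-r*dt) * [p*16.860831 + (1-p)*0.000000] = 7.769022; exercise = 7.258389; V(3,1) = max -> 7.769022
  V(3,2) = exp(-r*dt) * [p*0.000000 + (1-p)*0.000000] = 0.000000; exercise = 0.000000; V(3,2) = max -> 0.000000
  V(3,3) = exp(-r*dt) * [p*0.000000 + (1-p)*0.000000] = 0.000000; exercise = 0.000000; V(3,3) = max -> 0.000000
  V(2,0) = exp(-r*dt) * [p*29.585888 + (1-p)*7.769022] = 17.705987; exercise = 16.860831; V(2,0) = max -> 17.705987
  V(2,1) = exp(-r*dt) * [p*7.769022 + (1-p)*0.000000] = 3.579758; exercise = 0.000000; V(2,1) = max -> 3.579758
  V(2,2) = exp(-r*dt) * [p*0.000000 + (1-p)*0.000000] = 0.000000; exercise = 0.000000; V(2,2) = max -> 0.000000
  V(1,0) = exp(-r*dt) * [p*17.705987 + (1-p)*3.579758] = 10.035452; exercise = 7.258389; V(1,0) = max -> 10.035452
  V(1,1) = exp(-r*dt) * [p*3.579758 + (1-p)*0.000000] = 1.649457; exercise = 0.000000; V(1,1) = max -> 1.649457
  V(0,0) = exp(-r*dt) * [p*10.035452 + (1-p)*1.649457] = 5.488943; exercise = 0.000000; V(0,0) = max -> 5.488943


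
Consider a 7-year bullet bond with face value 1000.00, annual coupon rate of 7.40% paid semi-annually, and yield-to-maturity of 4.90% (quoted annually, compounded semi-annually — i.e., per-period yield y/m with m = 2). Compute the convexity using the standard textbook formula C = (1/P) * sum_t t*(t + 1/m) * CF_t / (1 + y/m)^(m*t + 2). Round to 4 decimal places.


Answer: Convexity = 37.7366

Derivation:
Coupon per period c = face * coupon_rate / m = 37.000000
Periods per year m = 2; per-period yield y/m = 0.024500
Number of cashflows N = 14
Cashflows (t years, CF_t, discount factor 1/(1+y/m)^(m*t), PV):
  t = 0.5000: CF_t = 37.000000, DF = 0.976086, PV = 36.115178
  t = 1.0000: CF_t = 37.000000, DF = 0.952744, PV = 35.251516
  t = 1.5000: CF_t = 37.000000, DF = 0.929960, PV = 34.408508
  t = 2.0000: CF_t = 37.000000, DF = 0.907721, PV = 33.585659
  t = 2.5000: CF_t = 37.000000, DF = 0.886013, PV = 32.782488
  t = 3.0000: CF_t = 37.000000, DF = 0.864825, PV = 31.998524
  t = 3.5000: CF_t = 37.000000, DF = 0.844143, PV = 31.233308
  t = 4.0000: CF_t = 37.000000, DF = 0.823957, PV = 30.486391
  t = 4.5000: CF_t = 37.000000, DF = 0.804252, PV = 29.757337
  t = 5.0000: CF_t = 37.000000, DF = 0.785019, PV = 29.045717
  t = 5.5000: CF_t = 37.000000, DF = 0.766246, PV = 28.351114
  t = 6.0000: CF_t = 37.000000, DF = 0.747922, PV = 27.673123
  t = 6.5000: CF_t = 37.000000, DF = 0.730036, PV = 27.011345
  t = 7.0000: CF_t = 1037.000000, DF = 0.712578, PV = 738.943576
Price P = sum_t PV_t = 1146.643784
Convexity numerator sum_t t*(t + 1/m) * CF_t / (1+y/m)^(m*t + 2):
  t = 0.5000: term = 17.204254
  t = 1.0000: term = 50.378488
  t = 1.5000: term = 98.347464
  t = 2.0000: term = 159.992621
  t = 2.5000: term = 234.249811
  t = 3.0000: term = 320.107111
  t = 3.5000: term = 416.602714
  t = 4.0000: term = 522.822900
  t = 4.5000: term = 637.900073
  t = 5.0000: term = 761.010879
  t = 5.5000: term = 891.374382
  t = 6.0000: term = 1028.250319
  t = 6.5000: term = 1170.937405
  t = 7.0000: term = 36961.250486
Convexity = (1/P) * sum = 43270.428906 / 1146.643784 = 37.736592


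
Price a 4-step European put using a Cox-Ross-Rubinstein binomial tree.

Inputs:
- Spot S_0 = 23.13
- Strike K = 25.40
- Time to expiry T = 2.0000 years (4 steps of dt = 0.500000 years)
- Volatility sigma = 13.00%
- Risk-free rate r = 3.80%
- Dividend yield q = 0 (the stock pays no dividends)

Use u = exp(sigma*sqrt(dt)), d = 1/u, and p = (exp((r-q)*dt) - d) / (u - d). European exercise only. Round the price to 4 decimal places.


Answer: Price = V(0,0) = 1.9894

Derivation:
dt = T/N = 0.500000
u = exp(sigma*sqrt(dt)) = 1.096281; d = 1/u = 0.912175
p = (exp((r-q)*dt) - d) / (u - d) = 0.581223
Discount per step: exp(-r*dt) = 0.981179
Stock lattice S(k, i) with i counting down-moves:
  k=0: S(0,0) = 23.1300
  k=1: S(1,0) = 25.3570; S(1,1) = 21.0986
  k=2: S(2,0) = 27.7984; S(2,1) = 23.1300; S(2,2) = 19.2456
  k=3: S(3,0) = 30.4749; S(3,1) = 25.3570; S(3,2) = 21.0986; S(3,3) = 17.5554
  k=4: S(4,0) = 33.4090; S(4,1) = 27.7984; S(4,2) = 23.1300; S(4,3) = 19.2456; S(4,4) = 16.0135
Terminal payoffs V(N, i) = max(K - S_T, 0):
  V(4,0) = 0.000000; V(4,1) = 0.000000; V(4,2) = 2.270000; V(4,3) = 6.154395; V(4,4) = 9.386455
Backward induction: V(k, i) = exp(-r*dt) * [p * V(k+1, i) + (1-p) * V(k+1, i+1)].
  V(3,0) = exp(-r*dt) * [p*0.000000 + (1-p)*0.000000] = 0.000000
  V(3,1) = exp(-r*dt) * [p*0.000000 + (1-p)*2.270000] = 0.932733
  V(3,2) = exp(-r*dt) * [p*2.270000 + (1-p)*6.154395] = 3.823358
  V(3,3) = exp(-r*dt) * [p*6.154395 + (1-p)*9.386455] = 7.366604
  V(2,0) = exp(-r*dt) * [p*0.000000 + (1-p)*0.932733] = 0.383256
  V(2,1) = exp(-r*dt) * [p*0.932733 + (1-p)*3.823358] = 2.102923
  V(2,2) = exp(-r*dt) * [p*3.823358 + (1-p)*7.366604] = 5.207304
  V(1,0) = exp(-r*dt) * [p*0.383256 + (1-p)*2.102923] = 1.082646
  V(1,1) = exp(-r*dt) * [p*2.102923 + (1-p)*5.207304] = 3.338921
  V(0,0) = exp(-r*dt) * [p*1.082646 + (1-p)*3.338921] = 1.989363


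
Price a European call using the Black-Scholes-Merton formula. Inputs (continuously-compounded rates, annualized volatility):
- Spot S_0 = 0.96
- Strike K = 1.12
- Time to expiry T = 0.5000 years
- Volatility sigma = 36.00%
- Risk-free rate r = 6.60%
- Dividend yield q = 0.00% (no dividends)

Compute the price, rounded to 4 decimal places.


Answer: Price = 0.0531

Derivation:
d1 = (ln(S/K) + (r - q + 0.5*sigma^2) * T) / (sigma * sqrt(T)) = -0.34864560
d2 = d1 - sigma * sqrt(T) = -0.60320404
exp(-rT) = 0.96753856; exp(-qT) = 1.00000000
C = S_0 * exp(-qT) * N(d1) - K * exp(-rT) * N(d2)
N(d1) = 0.36367770; N(d2) = 0.27318648
C = 0.9600 * 1.00000000 * 0.36367770 - 1.1200 * 0.96753856 * 0.27318648 = 0.0531


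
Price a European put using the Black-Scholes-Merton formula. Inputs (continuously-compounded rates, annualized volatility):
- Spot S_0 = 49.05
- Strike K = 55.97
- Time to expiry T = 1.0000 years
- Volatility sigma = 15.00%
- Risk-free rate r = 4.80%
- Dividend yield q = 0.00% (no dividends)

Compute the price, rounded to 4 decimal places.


d1 = (ln(S/K) + (r - q + 0.5*sigma^2) * T) / (sigma * sqrt(T)) = -0.48483765
d2 = d1 - sigma * sqrt(T) = -0.63483765
exp(-rT) = 0.95313379; exp(-qT) = 1.00000000
P = K * exp(-rT) * N(-d2) - S_0 * exp(-qT) * N(-d1)
N(-d1) = 0.68610424; N(-d2) = 0.73723285
P = 55.9700 * 0.95313379 * 0.73723285 - 49.0500 * 1.00000000 * 0.68610424 = 5.6757

Answer: Price = 5.6757


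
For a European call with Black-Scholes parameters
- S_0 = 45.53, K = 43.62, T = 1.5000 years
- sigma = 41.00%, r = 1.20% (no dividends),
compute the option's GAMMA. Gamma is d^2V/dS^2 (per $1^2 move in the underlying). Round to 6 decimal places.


d1 = 0.3722640685; d2 = -0.1298813288
phi(d1) = 0.3722354103; exp(-qT) = 1.0000000000; exp(-rT) = 0.9821610324
Gamma = exp(-qT) * phi(d1) / (S * sigma * sqrt(T)) = 1.0000000000 * 0.3722354103 / (45.5300 * 0.4100 * 1.2247448714) = 0.016281

Answer: Gamma = 0.016281


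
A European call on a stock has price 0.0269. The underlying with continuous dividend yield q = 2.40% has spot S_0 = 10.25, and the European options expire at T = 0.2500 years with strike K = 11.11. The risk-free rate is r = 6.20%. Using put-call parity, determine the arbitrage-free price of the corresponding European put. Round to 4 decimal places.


Answer: Put price = 0.7773

Derivation:
Put-call parity: C - P = S_0 * exp(-qT) - K * exp(-rT).
S_0 * exp(-qT) = 10.2500 * 0.99401796 = 10.18868413
K * exp(-rT) = 11.1100 * 0.98461951 = 10.93912272
P = C - S*exp(-qT) + K*exp(-rT)
P = 0.0269 - 10.18868413 + 10.93912272 = 0.7773


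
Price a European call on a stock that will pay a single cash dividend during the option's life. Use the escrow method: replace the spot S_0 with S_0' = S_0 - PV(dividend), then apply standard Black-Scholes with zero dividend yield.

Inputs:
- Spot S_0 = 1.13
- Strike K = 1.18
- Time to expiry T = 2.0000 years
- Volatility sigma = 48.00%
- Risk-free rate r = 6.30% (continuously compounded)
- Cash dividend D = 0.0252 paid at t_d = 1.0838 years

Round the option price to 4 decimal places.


PV(D) = D * exp(-r * t_d) = 0.0252 * 0.93399948 = 0.02353679
S_0' = S_0 - PV(D) = 1.1300 - 0.02353679 = 1.10646321
d1 = (ln(S_0'/K) + (r + sigma^2/2)*T) / (sigma*sqrt(T)) = 0.43023646
d2 = d1 - sigma*sqrt(T) = -0.24858605
exp(-rT) = 0.88161485
N(d1) = 0.66648818; N(d2) = 0.40184050
C = S_0' * N(d1) - K * exp(-rT) * N(d2) = 1.10646321 * 0.66648818 - 1.1800 * 0.88161485 * 0.40184050 = 0.3194

Answer: Price = 0.3194


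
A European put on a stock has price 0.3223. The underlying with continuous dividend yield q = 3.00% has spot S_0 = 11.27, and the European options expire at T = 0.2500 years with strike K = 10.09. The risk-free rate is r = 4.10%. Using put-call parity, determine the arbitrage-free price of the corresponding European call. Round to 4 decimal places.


Put-call parity: C - P = S_0 * exp(-qT) - K * exp(-rT).
S_0 * exp(-qT) = 11.2700 * 0.99252805 = 11.18579118
K * exp(-rT) = 10.0900 * 0.98980235 = 9.98710573
C = P + S*exp(-qT) - K*exp(-rT)
C = 0.3223 + 11.18579118 - 9.98710573 = 1.5210

Answer: Call price = 1.5210


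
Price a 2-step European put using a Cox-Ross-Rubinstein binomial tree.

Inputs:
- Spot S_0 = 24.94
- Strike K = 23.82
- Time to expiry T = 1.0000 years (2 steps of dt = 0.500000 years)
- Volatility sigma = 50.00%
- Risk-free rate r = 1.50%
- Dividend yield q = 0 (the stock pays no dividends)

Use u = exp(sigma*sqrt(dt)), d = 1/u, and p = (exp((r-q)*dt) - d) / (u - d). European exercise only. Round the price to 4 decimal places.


Answer: Price = V(0,0) = 3.7799

Derivation:
dt = T/N = 0.500000
u = exp(sigma*sqrt(dt)) = 1.424119; d = 1/u = 0.702189
p = (exp((r-q)*dt) - d) / (u - d) = 0.422949
Discount per step: exp(-r*dt) = 0.992528
Stock lattice S(k, i) with i counting down-moves:
  k=0: S(0,0) = 24.9400
  k=1: S(1,0) = 35.5175; S(1,1) = 17.5126
  k=2: S(2,0) = 50.5812; S(2,1) = 24.9400; S(2,2) = 12.2971
Terminal payoffs V(N, i) = max(K - S_T, 0):
  V(2,0) = 0.000000; V(2,1) = 0.000000; V(2,2) = 11.522867
Backward induction: V(k, i) = exp(-r*dt) * [p * V(k+1, i) + (1-p) * V(k+1, i+1)].
  V(1,0) = exp(-r*dt) * [p*0.000000 + (1-p)*0.000000] = 0.000000
  V(1,1) = exp(-r*dt) * [p*0.000000 + (1-p)*11.522867] = 6.599600
  V(0,0) = exp(-r*dt) * [p*0.000000 + (1-p)*6.599600] = 3.779851


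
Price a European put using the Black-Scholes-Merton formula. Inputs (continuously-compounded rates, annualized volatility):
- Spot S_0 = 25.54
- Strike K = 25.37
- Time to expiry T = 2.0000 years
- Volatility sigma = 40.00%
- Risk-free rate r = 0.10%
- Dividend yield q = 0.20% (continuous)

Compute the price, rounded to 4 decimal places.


d1 = (ln(S/K) + (r - q + 0.5*sigma^2) * T) / (sigma * sqrt(T)) = 0.29111317
d2 = d1 - sigma * sqrt(T) = -0.27457226
exp(-rT) = 0.99800200; exp(-qT) = 0.99600799
P = K * exp(-rT) * N(-d2) - S_0 * exp(-qT) * N(-d1)
N(-d1) = 0.38548238; N(-d2) = 0.60817756
P = 25.3700 * 0.99800200 * 0.60817756 - 25.5400 * 0.99600799 * 0.38548238 = 5.5927

Answer: Price = 5.5927


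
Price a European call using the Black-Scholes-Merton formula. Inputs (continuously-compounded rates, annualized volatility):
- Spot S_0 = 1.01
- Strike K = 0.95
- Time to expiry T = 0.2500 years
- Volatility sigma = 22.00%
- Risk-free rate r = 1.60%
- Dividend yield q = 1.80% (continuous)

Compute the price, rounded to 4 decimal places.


d1 = (ln(S/K) + (r - q + 0.5*sigma^2) * T) / (sigma * sqrt(T)) = 0.60721477
d2 = d1 - sigma * sqrt(T) = 0.49721477
exp(-rT) = 0.99600799; exp(-qT) = 0.99551011
C = S_0 * exp(-qT) * N(d1) - K * exp(-rT) * N(d2)
N(d1) = 0.72814581; N(d2) = 0.69048120
C = 1.0100 * 0.99551011 * 0.72814581 - 0.9500 * 0.99600799 * 0.69048120 = 0.0788

Answer: Price = 0.0788


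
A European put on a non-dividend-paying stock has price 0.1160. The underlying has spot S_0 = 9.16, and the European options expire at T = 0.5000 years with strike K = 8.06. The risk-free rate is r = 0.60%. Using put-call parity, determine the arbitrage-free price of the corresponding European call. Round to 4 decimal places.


Put-call parity: C - P = S_0 * exp(-qT) - K * exp(-rT).
S_0 * exp(-qT) = 9.1600 * 1.00000000 = 9.16000000
K * exp(-rT) = 8.0600 * 0.99700450 = 8.03585623
C = P + S*exp(-qT) - K*exp(-rT)
C = 0.1160 + 9.16000000 - 8.03585623 = 1.2401

Answer: Call price = 1.2401


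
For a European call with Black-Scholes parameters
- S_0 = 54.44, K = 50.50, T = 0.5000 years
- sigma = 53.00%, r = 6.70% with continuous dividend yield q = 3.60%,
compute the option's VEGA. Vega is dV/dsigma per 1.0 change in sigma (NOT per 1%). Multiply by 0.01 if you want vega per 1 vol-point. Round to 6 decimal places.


Answer: Vega = 13.756062

Derivation:
d1 = 0.4292027199; d2 = 0.0544361259
phi(d1) = 0.3638381982; exp(-qT) = 0.9821610324; exp(-rT) = 0.9670549112
Vega = S * exp(-qT) * phi(d1) * sqrt(T) = 54.4400 * 0.9821610324 * 0.3638381982 * 0.7071067812 = 13.756062


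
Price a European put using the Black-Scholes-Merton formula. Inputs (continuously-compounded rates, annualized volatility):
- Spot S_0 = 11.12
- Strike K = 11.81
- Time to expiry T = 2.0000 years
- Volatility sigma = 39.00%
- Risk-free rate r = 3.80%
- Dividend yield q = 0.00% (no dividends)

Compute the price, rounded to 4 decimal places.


d1 = (ln(S/K) + (r - q + 0.5*sigma^2) * T) / (sigma * sqrt(T)) = 0.30441610
d2 = d1 - sigma * sqrt(T) = -0.24712719
exp(-rT) = 0.92681621; exp(-qT) = 1.00000000
P = K * exp(-rT) * N(-d2) - S_0 * exp(-qT) * N(-d1)
N(-d1) = 0.38040545; N(-d2) = 0.59759510
P = 11.8100 * 0.92681621 * 0.59759510 - 11.1200 * 1.00000000 * 0.38040545 = 2.3110

Answer: Price = 2.3110


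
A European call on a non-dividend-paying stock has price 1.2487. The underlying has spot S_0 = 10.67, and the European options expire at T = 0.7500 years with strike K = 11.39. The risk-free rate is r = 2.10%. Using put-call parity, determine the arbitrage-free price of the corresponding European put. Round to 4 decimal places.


Answer: Put price = 1.7907

Derivation:
Put-call parity: C - P = S_0 * exp(-qT) - K * exp(-rT).
S_0 * exp(-qT) = 10.6700 * 1.00000000 = 10.67000000
K * exp(-rT) = 11.3900 * 0.98437338 = 11.21201283
P = C - S*exp(-qT) + K*exp(-rT)
P = 1.2487 - 10.67000000 + 11.21201283 = 1.7907


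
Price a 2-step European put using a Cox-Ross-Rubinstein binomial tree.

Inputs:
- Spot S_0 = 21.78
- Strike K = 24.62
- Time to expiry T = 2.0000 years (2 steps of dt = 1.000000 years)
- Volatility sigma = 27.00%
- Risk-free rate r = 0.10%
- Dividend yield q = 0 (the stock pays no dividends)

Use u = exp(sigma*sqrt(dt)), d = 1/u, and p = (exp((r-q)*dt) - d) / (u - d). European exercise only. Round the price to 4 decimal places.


Answer: Price = V(0,0) = 5.1966

Derivation:
dt = T/N = 1.000000
u = exp(sigma*sqrt(dt)) = 1.309964; d = 1/u = 0.763379
p = (exp((r-q)*dt) - d) / (u - d) = 0.434738
Discount per step: exp(-r*dt) = 0.999000
Stock lattice S(k, i) with i counting down-moves:
  k=0: S(0,0) = 21.7800
  k=1: S(1,0) = 28.5310; S(1,1) = 16.6264
  k=2: S(2,0) = 37.3746; S(2,1) = 21.7800; S(2,2) = 12.6923
Terminal payoffs V(N, i) = max(K - S_T, 0):
  V(2,0) = 0.000000; V(2,1) = 2.840000; V(2,2) = 11.927743
Backward induction: V(k, i) = exp(-r*dt) * [p * V(k+1, i) + (1-p) * V(k+1, i+1)].
  V(1,0) = exp(-r*dt) * [p*0.000000 + (1-p)*2.840000] = 1.603741
  V(1,1) = exp(-r*dt) * [p*2.840000 + (1-p)*11.927743] = 7.968987
  V(0,0) = exp(-r*dt) * [p*1.603741 + (1-p)*7.968987] = 5.196576


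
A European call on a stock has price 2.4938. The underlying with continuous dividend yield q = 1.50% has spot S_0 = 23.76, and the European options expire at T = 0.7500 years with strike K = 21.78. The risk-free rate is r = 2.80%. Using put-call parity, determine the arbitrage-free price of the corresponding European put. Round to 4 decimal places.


Answer: Put price = 0.3270

Derivation:
Put-call parity: C - P = S_0 * exp(-qT) - K * exp(-rT).
S_0 * exp(-qT) = 23.7600 * 0.98881304 = 23.49419794
K * exp(-rT) = 21.7800 * 0.97921896 = 21.32738905
P = C - S*exp(-qT) + K*exp(-rT)
P = 2.4938 - 23.49419794 + 21.32738905 = 0.3270


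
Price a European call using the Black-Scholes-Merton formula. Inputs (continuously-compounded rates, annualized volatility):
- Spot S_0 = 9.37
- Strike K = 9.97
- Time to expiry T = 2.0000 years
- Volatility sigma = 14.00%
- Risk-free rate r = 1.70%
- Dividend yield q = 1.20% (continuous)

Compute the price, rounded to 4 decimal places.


Answer: Price = 0.5216

Derivation:
d1 = (ln(S/K) + (r - q + 0.5*sigma^2) * T) / (sigma * sqrt(T)) = -0.16398558
d2 = d1 - sigma * sqrt(T) = -0.36197548
exp(-rT) = 0.96657150; exp(-qT) = 0.97628571
C = S_0 * exp(-qT) * N(d1) - K * exp(-rT) * N(d2)
N(d1) = 0.43487125; N(d2) = 0.35868518
C = 9.3700 * 0.97628571 * 0.43487125 - 9.9700 * 0.96657150 * 0.35868518 = 0.5216


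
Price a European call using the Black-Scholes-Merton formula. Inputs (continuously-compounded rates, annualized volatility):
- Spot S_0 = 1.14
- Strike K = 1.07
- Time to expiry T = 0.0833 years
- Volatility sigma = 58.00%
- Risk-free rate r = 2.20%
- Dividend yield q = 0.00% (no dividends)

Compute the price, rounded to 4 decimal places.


Answer: Price = 0.1151

Derivation:
d1 = (ln(S/K) + (r - q + 0.5*sigma^2) * T) / (sigma * sqrt(T)) = 0.47320298
d2 = d1 - sigma * sqrt(T) = 0.30580489
exp(-rT) = 0.99816908; exp(-qT) = 1.00000000
C = S_0 * exp(-qT) * N(d1) - K * exp(-rT) * N(d2)
N(d1) = 0.68196581; N(d2) = 0.62012340
C = 1.1400 * 1.00000000 * 0.68196581 - 1.0700 * 0.99816908 * 0.62012340 = 0.1151


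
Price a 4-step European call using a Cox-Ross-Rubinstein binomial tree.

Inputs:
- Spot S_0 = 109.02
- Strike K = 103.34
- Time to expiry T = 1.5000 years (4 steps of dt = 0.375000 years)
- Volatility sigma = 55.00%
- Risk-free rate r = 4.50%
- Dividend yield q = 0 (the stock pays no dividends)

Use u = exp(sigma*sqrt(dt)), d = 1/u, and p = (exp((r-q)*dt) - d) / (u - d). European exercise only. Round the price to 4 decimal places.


dt = T/N = 0.375000
u = exp(sigma*sqrt(dt)) = 1.400466; d = 1/u = 0.714048
p = (exp((r-q)*dt) - d) / (u - d) = 0.441379
Discount per step: exp(-r*dt) = 0.983267
Stock lattice S(k, i) with i counting down-moves:
  k=0: S(0,0) = 109.0200
  k=1: S(1,0) = 152.6788; S(1,1) = 77.8455
  k=2: S(2,0) = 213.8214; S(2,1) = 109.0200; S(2,2) = 55.5855
  k=3: S(3,0) = 299.4495; S(3,1) = 152.6788; S(3,2) = 77.8455; S(3,3) = 39.6907
  k=4: S(4,0) = 419.3688; S(4,1) = 213.8214; S(4,2) = 109.0200; S(4,3) = 55.5855; S(4,4) = 28.3411
Terminal payoffs V(N, i) = max(S_T - K, 0):
  V(4,0) = 316.028794; V(4,1) = 110.481388; V(4,2) = 5.680000; V(4,3) = 0.000000; V(4,4) = 0.000000
Backward induction: V(k, i) = exp(-r*dt) * [p * V(k+1, i) + (1-p) * V(k+1, i+1)].
  V(3,0) = exp(-r*dt) * [p*316.028794 + (1-p)*110.481388] = 197.838755
  V(3,1) = exp(-r*dt) * [p*110.481388 + (1-p)*5.680000] = 51.068004
  V(3,2) = exp(-r*dt) * [p*5.680000 + (1-p)*0.000000] = 2.465079
  V(3,3) = exp(-r*dt) * [p*0.000000 + (1-p)*0.000000] = 0.000000
  V(2,0) = exp(-r*dt) * [p*197.838755 + (1-p)*51.068004] = 113.910914
  V(2,1) = exp(-r*dt) * [p*51.068004 + (1-p)*2.465079] = 23.517150
  V(2,2) = exp(-r*dt) * [p*2.465079 + (1-p)*0.000000] = 1.069827
  V(1,0) = exp(-r*dt) * [p*113.910914 + (1-p)*23.517150] = 62.353873
  V(1,1) = exp(-r*dt) * [p*23.517150 + (1-p)*1.069827] = 10.793902
  V(0,0) = exp(-r*dt) * [p*62.353873 + (1-p)*10.793902] = 32.989940

Answer: Price = V(0,0) = 32.9899


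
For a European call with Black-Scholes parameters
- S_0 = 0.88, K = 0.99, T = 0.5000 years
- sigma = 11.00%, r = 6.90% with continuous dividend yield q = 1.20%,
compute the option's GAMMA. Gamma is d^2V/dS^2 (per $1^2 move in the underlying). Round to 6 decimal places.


Answer: Gamma = 3.132496

Derivation:
d1 = -1.1089753081; d2 = -1.1867570540
phi(d1) = 0.2157032518; exp(-qT) = 0.9940179641; exp(-rT) = 0.9660883397
Gamma = exp(-qT) * phi(d1) / (S * sigma * sqrt(T)) = 0.9940179641 * 0.2157032518 / (0.8800 * 0.1100 * 0.7071067812) = 3.132496


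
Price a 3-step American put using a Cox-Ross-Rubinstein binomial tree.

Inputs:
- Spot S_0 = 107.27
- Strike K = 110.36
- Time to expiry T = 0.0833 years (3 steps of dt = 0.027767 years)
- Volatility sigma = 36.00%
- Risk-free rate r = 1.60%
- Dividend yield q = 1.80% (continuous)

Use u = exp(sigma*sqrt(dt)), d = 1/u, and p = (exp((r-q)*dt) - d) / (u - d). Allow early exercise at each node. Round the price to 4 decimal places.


dt = T/N = 0.027767
u = exp(sigma*sqrt(dt)) = 1.061824; d = 1/u = 0.941776
p = (exp((r-q)*dt) - d) / (u - d) = 0.484545
Discount per step: exp(-r*dt) = 0.999556
Stock lattice S(k, i) with i counting down-moves:
  k=0: S(0,0) = 107.2700
  k=1: S(1,0) = 113.9018; S(1,1) = 101.0243
  k=2: S(2,0) = 120.9437; S(2,1) = 107.2700; S(2,2) = 95.1422
  k=3: S(3,0) = 128.4209; S(3,1) = 113.9018; S(3,2) = 101.0243; S(3,3) = 89.6027
Terminal payoffs V(N, i) = max(K - S_T, 0):
  V(3,0) = 0.000000; V(3,1) = 0.000000; V(3,2) = 9.335706; V(3,3) = 20.757338
Backward induction: V(k, i) = exp(-r*dt) * [p * V(k+1, i) + (1-p) * V(k+1, i+1)]; then take max(V_cont, immediate exercise) for American.
  V(2,0) = exp(-r*dt) * [p*0.000000 + (1-p)*0.000000] = 0.000000; exercise = 0.000000; V(2,0) = max -> 0.000000
  V(2,1) = exp(-r*dt) * [p*0.000000 + (1-p)*9.335706] = 4.810000; exercise = 3.090000; V(2,1) = max -> 4.810000
  V(2,2) = exp(-r*dt) * [p*9.335706 + (1-p)*20.757338] = 15.216283; exercise = 15.217761; V(2,2) = max -> 15.217761
  V(1,0) = exp(-r*dt) * [p*0.000000 + (1-p)*4.810000] = 2.478238; exercise = 0.000000; V(1,0) = max -> 2.478238
  V(1,1) = exp(-r*dt) * [p*4.810000 + (1-p)*15.217761] = 10.170214; exercise = 9.335706; V(1,1) = max -> 10.170214
  V(0,0) = exp(-r*dt) * [p*2.478238 + (1-p)*10.170214] = 6.440244; exercise = 3.090000; V(0,0) = max -> 6.440244

Answer: Price = V(0,0) = 6.4402
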